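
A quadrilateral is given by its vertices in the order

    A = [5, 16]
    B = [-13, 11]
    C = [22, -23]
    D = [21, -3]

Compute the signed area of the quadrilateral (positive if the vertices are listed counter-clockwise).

544

Apply the surveyor's formula: 2A = Σ (x_i·y_{i+1} − x_{i+1}·y_i), indices taken mod 4.
Σ = (263) + (57) + (417) + (351) = 1088
Signed area = Σ/2 = 544 (positive ⇒ counter-clockwise traversal).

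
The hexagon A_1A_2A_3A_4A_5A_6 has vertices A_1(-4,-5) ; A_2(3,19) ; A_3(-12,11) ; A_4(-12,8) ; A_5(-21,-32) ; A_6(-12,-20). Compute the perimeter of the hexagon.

|A_1A_2| = √((7)² + (24)²) = √625 = 25
|A_2A_3| = √((-15)² + (-8)²) = √289 = 17
|A_3A_4| = √((0)² + (-3)²) = √9 = 3
|A_4A_5| = √((-9)² + (-40)²) = √1681 = 41
|A_5A_6| = √((9)² + (12)²) = √225 = 15
|A_6A_1| = √((8)² + (15)²) = √289 = 17
Perimeter = 25 + 17 + 3 + 41 + 15 + 17 = 118.

118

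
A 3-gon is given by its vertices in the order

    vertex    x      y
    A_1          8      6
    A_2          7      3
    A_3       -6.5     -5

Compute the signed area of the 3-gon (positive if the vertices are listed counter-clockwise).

Σ = (-18) + (-15.5) + (1) = -32.5
Signed area = Σ/2 = -16.25 (negative ⇒ clockwise traversal).

-16.25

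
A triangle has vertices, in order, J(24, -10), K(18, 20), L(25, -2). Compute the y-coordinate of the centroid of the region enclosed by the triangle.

Apply the shoelace (surveyor's) formula. First the cross-terms c_i = x_i·y_{i+1} − x_{i+1}·y_i:
  660, -536, -202  ⇒  2A = -78, A = -39.
Then Σ (y_i + y_{i+1})·c_i = -624, so ȳ = -624 / (6·(-39)) = 8/3.

8/3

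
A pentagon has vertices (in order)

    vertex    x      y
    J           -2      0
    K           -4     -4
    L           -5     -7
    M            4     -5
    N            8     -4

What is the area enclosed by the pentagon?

42.5

Apply the shoelace (surveyor's) formula: 2A = Σ (x_i·y_{i+1} − x_{i+1}·y_i), indices taken mod 5.
J→K: (-2)(-4) − (-4)(0) = 8
K→L: (-4)(-7) − (-5)(-4) = 8
L→M: (-5)(-5) − (4)(-7) = 53
M→N: (4)(-4) − (8)(-5) = 24
N→J: (8)(0) − (-2)(-4) = -8
Σ = 85
Area = |Σ|/2 = 42.5.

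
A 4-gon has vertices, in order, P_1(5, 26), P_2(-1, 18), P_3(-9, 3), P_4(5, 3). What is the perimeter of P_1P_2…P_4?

64

|P_1P_2| = √((-6)² + (-8)²) = √100 = 10
|P_2P_3| = √((-8)² + (-15)²) = √289 = 17
|P_3P_4| = √((14)² + (0)²) = √196 = 14
|P_4P_1| = √((0)² + (23)²) = √529 = 23
Perimeter = 10 + 17 + 14 + 23 = 64.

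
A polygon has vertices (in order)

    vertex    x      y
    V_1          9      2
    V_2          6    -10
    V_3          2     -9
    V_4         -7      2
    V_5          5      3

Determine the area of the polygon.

Σ = (-102) + (-34) + (-59) + (-31) + (-17) = -243
Area = |Σ|/2 = 121.5.

121.5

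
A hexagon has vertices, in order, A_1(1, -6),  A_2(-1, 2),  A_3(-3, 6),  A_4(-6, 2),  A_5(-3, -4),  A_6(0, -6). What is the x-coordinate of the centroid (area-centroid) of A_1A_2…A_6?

-2.45

Apply the shoelace (surveyor's) formula. First the cross-terms c_i = x_i·y_{i+1} − x_{i+1}·y_i:
  -4, 0, 30, 30, 18, 6  ⇒  2A = 80, A = 40.
Then Σ (x_i + x_{i+1})·c_i = -588, so x̄ = -588 / (6·40) = -2.45.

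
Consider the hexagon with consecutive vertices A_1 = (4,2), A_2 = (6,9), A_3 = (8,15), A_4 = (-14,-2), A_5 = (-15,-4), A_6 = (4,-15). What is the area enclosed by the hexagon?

285.5

Apply the surveyor's formula: 2A = Σ (x_i·y_{i+1} − x_{i+1}·y_i), indices taken mod 6.
Cross-terms: 24, 18, 194, 26, 241, 68  ⇒  Σ = 571
Area = |Σ|/2 = 285.5.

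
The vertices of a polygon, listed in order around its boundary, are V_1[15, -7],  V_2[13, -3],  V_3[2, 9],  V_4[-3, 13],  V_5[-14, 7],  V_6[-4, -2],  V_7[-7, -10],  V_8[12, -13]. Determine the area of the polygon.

393.5

Apply Gauss's area formula: 2A = Σ (x_i·y_{i+1} − x_{i+1}·y_i), indices taken mod 8.
V_1→V_2: (15)(-3) − (13)(-7) = 46
V_2→V_3: (13)(9) − (2)(-3) = 123
V_3→V_4: (2)(13) − (-3)(9) = 53
V_4→V_5: (-3)(7) − (-14)(13) = 161
V_5→V_6: (-14)(-2) − (-4)(7) = 56
V_6→V_7: (-4)(-10) − (-7)(-2) = 26
V_7→V_8: (-7)(-13) − (12)(-10) = 211
V_8→V_1: (12)(-7) − (15)(-13) = 111
Σ = 787
Area = |Σ|/2 = 393.5.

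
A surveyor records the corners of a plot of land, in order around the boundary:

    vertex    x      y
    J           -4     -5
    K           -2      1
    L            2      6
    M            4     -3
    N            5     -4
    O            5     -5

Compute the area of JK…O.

J→K: (-4)(1) − (-2)(-5) = -14
K→L: (-2)(6) − (2)(1) = -14
L→M: (2)(-3) − (4)(6) = -30
M→N: (4)(-4) − (5)(-3) = -1
N→O: (5)(-5) − (5)(-4) = -5
O→J: (5)(-5) − (-4)(-5) = -45
Σ = -109
Area = |Σ|/2 = 54.5.

54.5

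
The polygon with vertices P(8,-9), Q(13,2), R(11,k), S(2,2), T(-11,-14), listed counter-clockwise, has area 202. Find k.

Write out the shoelace sum; only the two edges meeting at R involve k:
2·Area = [(13·k − 11·2) + (11·2 − 2·k)] + 338
       = 11·k + 338 = 404
⇒ k = 6.

6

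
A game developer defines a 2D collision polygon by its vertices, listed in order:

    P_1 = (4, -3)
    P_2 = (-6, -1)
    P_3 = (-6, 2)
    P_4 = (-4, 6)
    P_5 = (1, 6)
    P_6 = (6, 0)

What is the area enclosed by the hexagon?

Apply the shoelace formula: 2A = Σ (x_i·y_{i+1} − x_{i+1}·y_i), indices taken mod 6.
Σ = (-22) + (-18) + (-28) + (-30) + (-36) + (-18) = -152
Area = |Σ|/2 = 76.

76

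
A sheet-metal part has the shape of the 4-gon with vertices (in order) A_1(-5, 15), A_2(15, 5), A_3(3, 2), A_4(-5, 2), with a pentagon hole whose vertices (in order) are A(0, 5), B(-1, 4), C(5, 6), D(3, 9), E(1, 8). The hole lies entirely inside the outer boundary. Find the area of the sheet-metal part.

129

Outer boundary:
Apply the shoelace formula: 2A = Σ (x_i·y_{i+1} − x_{i+1}·y_i), indices taken mod 4.
Σ = (-250) + (15) + (16) + (-65) = -284
Area = |Σ|/2 = 142.
Hole:
Σ = (5) + (-26) + (27) + (15) + (5) = 26
Area = |Σ|/2 = 13.
Net area = 142 − 13 = 129.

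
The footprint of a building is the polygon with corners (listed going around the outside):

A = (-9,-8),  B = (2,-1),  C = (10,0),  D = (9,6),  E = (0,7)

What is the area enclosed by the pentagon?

110.5

Σ = (25) + (10) + (60) + (63) + (63) = 221
Area = |Σ|/2 = 110.5.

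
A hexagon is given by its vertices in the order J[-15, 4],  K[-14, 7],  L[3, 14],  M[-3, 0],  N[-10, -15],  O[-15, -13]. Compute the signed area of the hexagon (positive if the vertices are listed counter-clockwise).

-264.5

Cross-terms: -49, -217, 42, 45, -95, -255  ⇒  Σ = -529
Signed area = Σ/2 = -264.5 (negative ⇒ clockwise traversal).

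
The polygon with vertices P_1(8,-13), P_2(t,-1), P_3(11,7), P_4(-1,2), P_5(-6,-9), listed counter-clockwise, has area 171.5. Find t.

7

Write out the shoelace sum; only the two edges meeting at P_2 involve t:
2·Area = [(8·(-1) − t·(-13)) + (t·7 − 11·(-1))] + 200
       = 20·t + 203 = 343
⇒ t = 7.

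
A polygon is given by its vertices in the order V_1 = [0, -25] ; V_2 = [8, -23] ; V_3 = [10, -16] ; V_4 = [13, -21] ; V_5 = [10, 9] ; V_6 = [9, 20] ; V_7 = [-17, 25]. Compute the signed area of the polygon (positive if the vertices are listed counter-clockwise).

868

Apply the surveyor's formula: 2A = Σ (x_i·y_{i+1} − x_{i+1}·y_i), indices taken mod 7.
Σ = (200) + (102) + (-2) + (327) + (119) + (565) + (425) = 1736
Signed area = Σ/2 = 868 (positive ⇒ counter-clockwise traversal).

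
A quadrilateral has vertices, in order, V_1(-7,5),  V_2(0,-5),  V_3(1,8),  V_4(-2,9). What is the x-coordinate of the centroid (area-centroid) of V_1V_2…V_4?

Apply Gauss's area formula. First the cross-terms c_i = x_i·y_{i+1} − x_{i+1}·y_i:
  35, 5, 25, 53  ⇒  2A = 118, A = 59.
Then Σ (x_i + x_{i+1})·c_i = -742, so x̄ = -742 / (6·59) = -371/177.

-371/177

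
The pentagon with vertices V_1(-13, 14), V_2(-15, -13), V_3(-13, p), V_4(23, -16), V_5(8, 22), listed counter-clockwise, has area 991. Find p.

-14

Write out the shoelace sum; only the two edges meeting at V_3 involve p:
2·Area = [((-15)·p − (-13)·(-13)) + ((-13)·(-16) − 23·p)] + 1411
       = -38·p + 1450 = 1982
⇒ p = -14.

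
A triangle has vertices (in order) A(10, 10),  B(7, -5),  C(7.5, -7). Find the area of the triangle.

Apply the shoelace (surveyor's) formula: 2A = Σ (x_i·y_{i+1} − x_{i+1}·y_i), indices taken mod 3.
Σ = (-120) + (-11.5) + (145) = 13.5
Area = |Σ|/2 = 6.75.

6.75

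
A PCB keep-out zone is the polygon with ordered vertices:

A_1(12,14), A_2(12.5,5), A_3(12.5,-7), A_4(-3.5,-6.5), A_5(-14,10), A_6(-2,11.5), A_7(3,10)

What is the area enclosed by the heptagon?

Apply Gauss's area formula: 2A = Σ (x_i·y_{i+1} − x_{i+1}·y_i), indices taken mod 7.
Σ = (-115) + (-150) + (-105.75) + (-126) + (-141) + (-54.5) + (-78) = -770.25
Area = |Σ|/2 = 385.125.

385.125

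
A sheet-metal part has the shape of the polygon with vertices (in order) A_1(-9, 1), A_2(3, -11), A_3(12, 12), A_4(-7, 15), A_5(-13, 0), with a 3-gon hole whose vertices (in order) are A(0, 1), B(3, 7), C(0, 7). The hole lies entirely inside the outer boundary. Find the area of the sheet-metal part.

Outer boundary:
Apply the shoelace (surveyor's) formula: 2A = Σ (x_i·y_{i+1} − x_{i+1}·y_i), indices taken mod 5.
Σ = (96) + (168) + (264) + (195) + (-13) = 710
Area = |Σ|/2 = 355.
Hole:
Apply the shoelace formula: 2A = Σ (x_i·y_{i+1} − x_{i+1}·y_i), indices taken mod 3.
Σ = (-3) + (21) + (0) = 18
Area = |Σ|/2 = 9.
Net area = 355 − 9 = 346.

346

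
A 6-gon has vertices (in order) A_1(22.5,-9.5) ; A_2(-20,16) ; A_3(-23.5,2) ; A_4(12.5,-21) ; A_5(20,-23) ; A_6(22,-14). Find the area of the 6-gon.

Apply the shoelace formula: 2A = Σ (x_i·y_{i+1} − x_{i+1}·y_i), indices taken mod 6.
Cross-terms: 170, 336, 468.5, 132.5, 226, 106  ⇒  Σ = 1439
Area = |Σ|/2 = 719.5.

719.5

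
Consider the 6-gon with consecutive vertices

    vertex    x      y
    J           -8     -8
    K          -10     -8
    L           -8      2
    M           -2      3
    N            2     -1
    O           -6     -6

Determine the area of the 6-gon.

Apply the shoelace (surveyor's) formula: 2A = Σ (x_i·y_{i+1} − x_{i+1}·y_i), indices taken mod 6.
Σ = (-16) + (-84) + (-20) + (-4) + (-18) + (0) = -142
Area = |Σ|/2 = 71.

71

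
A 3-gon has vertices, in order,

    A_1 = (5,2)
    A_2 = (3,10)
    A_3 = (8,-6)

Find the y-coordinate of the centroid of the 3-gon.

2

Apply the shoelace formula. First the cross-terms c_i = x_i·y_{i+1} − x_{i+1}·y_i:
  44, -98, 46  ⇒  2A = -8, A = -4.
Then Σ (y_i + y_{i+1})·c_i = -48, so ȳ = -48 / (6·(-4)) = 2.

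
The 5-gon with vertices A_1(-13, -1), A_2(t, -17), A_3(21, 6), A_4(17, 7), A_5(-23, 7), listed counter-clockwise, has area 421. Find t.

-25

Write out the shoelace sum; only the two edges meeting at A_2 involve t:
2·Area = [((-13)·(-17) − t·(-1)) + (t·6 − 21·(-17))] + 439
       = 7·t + 1017 = 842
⇒ t = -25.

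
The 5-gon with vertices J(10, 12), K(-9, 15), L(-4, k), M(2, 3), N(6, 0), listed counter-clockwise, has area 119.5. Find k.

Write out the shoelace sum; only the two edges meeting at L involve k:
2·Area = [((-9)·k − (-4)·15) + ((-4)·3 − 2·k)] + 312
       = -11·k + 360 = 239
⇒ k = 11.

11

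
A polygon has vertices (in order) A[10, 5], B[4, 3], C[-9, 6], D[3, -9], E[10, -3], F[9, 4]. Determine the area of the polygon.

Apply the shoelace (surveyor's) formula: 2A = Σ (x_i·y_{i+1} − x_{i+1}·y_i), indices taken mod 6.
A→B: (10)(3) − (4)(5) = 10
B→C: (4)(6) − (-9)(3) = 51
C→D: (-9)(-9) − (3)(6) = 63
D→E: (3)(-3) − (10)(-9) = 81
E→F: (10)(4) − (9)(-3) = 67
F→A: (9)(5) − (10)(4) = 5
Σ = 277
Area = |Σ|/2 = 138.5.

138.5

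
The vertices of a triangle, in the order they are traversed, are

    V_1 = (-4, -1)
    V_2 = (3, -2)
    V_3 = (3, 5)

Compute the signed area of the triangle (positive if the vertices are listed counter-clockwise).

Σ = (11) + (21) + (17) = 49
Signed area = Σ/2 = 24.5 (positive ⇒ counter-clockwise traversal).

24.5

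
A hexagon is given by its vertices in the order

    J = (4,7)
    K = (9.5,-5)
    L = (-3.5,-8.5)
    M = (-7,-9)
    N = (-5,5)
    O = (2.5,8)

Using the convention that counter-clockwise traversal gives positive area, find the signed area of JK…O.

-179.875

Cross-terms: -86.5, -98.25, -28, -80, -52.5, -14.5  ⇒  Σ = -359.75
Signed area = Σ/2 = -179.875 (negative ⇒ clockwise traversal).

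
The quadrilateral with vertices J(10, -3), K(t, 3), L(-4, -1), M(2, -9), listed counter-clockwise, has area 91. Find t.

Write out the shoelace sum; only the two edges meeting at K involve t:
2·Area = [(10·3 − t·(-3)) + (t·(-1) − (-4)·3)] + 122
       = 2·t + 164 = 182
⇒ t = 9.

9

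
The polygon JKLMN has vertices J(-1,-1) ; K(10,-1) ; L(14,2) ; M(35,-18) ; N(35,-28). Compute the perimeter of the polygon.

100

|JK| = √((11)² + (0)²) = √121 = 11
|KL| = √((4)² + (3)²) = √25 = 5
|LM| = √((21)² + (-20)²) = √841 = 29
|MN| = √((0)² + (-10)²) = √100 = 10
|NJ| = √((-36)² + (27)²) = √2025 = 45
Perimeter = 11 + 5 + 29 + 10 + 45 = 100.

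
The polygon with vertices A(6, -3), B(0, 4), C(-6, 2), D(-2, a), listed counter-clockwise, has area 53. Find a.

-4

The doubled signed area Σ (x_i y_{i+1} − x_{i+1} y_i) is linear in a.
With a=0 it equals 58; the coefficient of a is -12 (from the two edges through D).
So -12·a + 58 = 2·53 = 106 ⇒ a = -4.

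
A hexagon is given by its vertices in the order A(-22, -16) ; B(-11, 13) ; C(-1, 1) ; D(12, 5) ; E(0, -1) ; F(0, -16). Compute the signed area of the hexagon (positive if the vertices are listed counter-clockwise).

-420.5

Apply the shoelace (surveyor's) formula: 2A = Σ (x_i·y_{i+1} − x_{i+1}·y_i), indices taken mod 6.
A→B: (-22)(13) − (-11)(-16) = -462
B→C: (-11)(1) − (-1)(13) = 2
C→D: (-1)(5) − (12)(1) = -17
D→E: (12)(-1) − (0)(5) = -12
E→F: (0)(-16) − (0)(-1) = 0
F→A: (0)(-16) − (-22)(-16) = -352
Σ = -841
Signed area = Σ/2 = -420.5 (negative ⇒ clockwise traversal).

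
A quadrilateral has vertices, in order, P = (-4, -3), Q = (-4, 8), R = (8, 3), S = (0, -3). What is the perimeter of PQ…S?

38

|PQ| = √((0)² + (11)²) = √121 = 11
|QR| = √((12)² + (-5)²) = √169 = 13
|RS| = √((-8)² + (-6)²) = √100 = 10
|SP| = √((-4)² + (0)²) = √16 = 4
Perimeter = 11 + 13 + 10 + 4 = 38.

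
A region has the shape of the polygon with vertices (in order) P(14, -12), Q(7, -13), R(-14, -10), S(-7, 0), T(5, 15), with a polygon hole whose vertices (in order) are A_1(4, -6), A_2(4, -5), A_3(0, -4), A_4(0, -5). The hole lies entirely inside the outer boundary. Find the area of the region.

Outer boundary:
Apply the shoelace (surveyor's) formula: 2A = Σ (x_i·y_{i+1} − x_{i+1}·y_i), indices taken mod 5.
P→Q: (14)(-13) − (7)(-12) = -98
Q→R: (7)(-10) − (-14)(-13) = -252
R→S: (-14)(0) − (-7)(-10) = -70
S→T: (-7)(15) − (5)(0) = -105
T→P: (5)(-12) − (14)(15) = -270
Σ = -795
Area = |Σ|/2 = 397.5.
Hole:
Apply the surveyor's formula: 2A = Σ (x_i·y_{i+1} − x_{i+1}·y_i), indices taken mod 4.
Σ = (4) + (-16) + (0) + (20) = 8
Area = |Σ|/2 = 4.
Net area = 397.5 − 4 = 393.5.

393.5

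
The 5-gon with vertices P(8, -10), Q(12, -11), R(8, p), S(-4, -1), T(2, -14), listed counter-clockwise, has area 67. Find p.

The doubled signed area Σ (x_i y_{i+1} − x_{i+1} y_i) is linear in p.
With p=0 it equals 262; the coefficient of p is 16 (from the two edges through R).
So 16·p + 262 = 2·67 = 134 ⇒ p = -8.

-8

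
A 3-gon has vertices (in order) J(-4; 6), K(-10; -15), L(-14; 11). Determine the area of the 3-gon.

120

Apply the shoelace (surveyor's) formula: 2A = Σ (x_i·y_{i+1} − x_{i+1}·y_i), indices taken mod 3.
J→K: (-4)(-15) − (-10)(6) = 120
K→L: (-10)(11) − (-14)(-15) = -320
L→J: (-14)(6) − (-4)(11) = -40
Σ = -240
Area = |Σ|/2 = 120.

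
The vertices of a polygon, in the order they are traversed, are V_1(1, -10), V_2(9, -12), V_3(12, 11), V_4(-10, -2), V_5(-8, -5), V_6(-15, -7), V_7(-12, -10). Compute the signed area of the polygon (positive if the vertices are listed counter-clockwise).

309

V_1→V_2: (1)(-12) − (9)(-10) = 78
V_2→V_3: (9)(11) − (12)(-12) = 243
V_3→V_4: (12)(-2) − (-10)(11) = 86
V_4→V_5: (-10)(-5) − (-8)(-2) = 34
V_5→V_6: (-8)(-7) − (-15)(-5) = -19
V_6→V_7: (-15)(-10) − (-12)(-7) = 66
V_7→V_1: (-12)(-10) − (1)(-10) = 130
Σ = 618
Signed area = Σ/2 = 309 (positive ⇒ counter-clockwise traversal).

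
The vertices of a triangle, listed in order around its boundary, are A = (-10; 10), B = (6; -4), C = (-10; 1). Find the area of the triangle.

72

Apply the shoelace (surveyor's) formula: 2A = Σ (x_i·y_{i+1} − x_{i+1}·y_i), indices taken mod 3.
Σ = (-20) + (-34) + (-90) = -144
Area = |Σ|/2 = 72.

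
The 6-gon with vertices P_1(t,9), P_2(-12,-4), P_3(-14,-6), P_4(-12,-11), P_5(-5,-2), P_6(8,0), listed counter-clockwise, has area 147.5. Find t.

-8

Write out the shoelace sum; only the two edges meeting at P_1 involve t:
2·Area = [(8·9 − t·0) + (t·(-4) − (-12)·9)] + 83
       = -4·t + 263 = 295
⇒ t = -8.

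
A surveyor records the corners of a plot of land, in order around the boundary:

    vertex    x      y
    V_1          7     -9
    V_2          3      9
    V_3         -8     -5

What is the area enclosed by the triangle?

127

Cross-terms: 90, 57, 107  ⇒  Σ = 254
Area = |Σ|/2 = 127.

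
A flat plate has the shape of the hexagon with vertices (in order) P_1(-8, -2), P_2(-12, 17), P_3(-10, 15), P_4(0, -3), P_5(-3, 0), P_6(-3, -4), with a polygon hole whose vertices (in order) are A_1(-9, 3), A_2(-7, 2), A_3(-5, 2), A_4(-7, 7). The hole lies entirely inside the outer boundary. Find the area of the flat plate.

71.5

Outer boundary:
P_1→P_2: (-8)(17) − (-12)(-2) = -160
P_2→P_3: (-12)(15) − (-10)(17) = -10
P_3→P_4: (-10)(-3) − (0)(15) = 30
P_4→P_5: (0)(0) − (-3)(-3) = -9
P_5→P_6: (-3)(-4) − (-3)(0) = 12
P_6→P_1: (-3)(-2) − (-8)(-4) = -26
Σ = -163
Area = |Σ|/2 = 81.5.
Hole:
A_1→A_2: (-9)(2) − (-7)(3) = 3
A_2→A_3: (-7)(2) − (-5)(2) = -4
A_3→A_4: (-5)(7) − (-7)(2) = -21
A_4→A_1: (-7)(3) − (-9)(7) = 42
Σ = 20
Area = |Σ|/2 = 10.
Net area = 81.5 − 10 = 71.5.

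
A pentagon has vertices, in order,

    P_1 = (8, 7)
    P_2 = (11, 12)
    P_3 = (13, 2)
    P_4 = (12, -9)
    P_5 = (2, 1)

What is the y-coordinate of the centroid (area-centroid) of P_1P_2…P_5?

12/11

Apply the shoelace (surveyor's) formula. First the cross-terms c_i = x_i·y_{i+1} − x_{i+1}·y_i:
  19, -134, -141, 30, 6  ⇒  2A = -220, A = -110.
Then Σ (y_i + y_{i+1})·c_i = -720, so ȳ = -720 / (6·(-110)) = 12/11.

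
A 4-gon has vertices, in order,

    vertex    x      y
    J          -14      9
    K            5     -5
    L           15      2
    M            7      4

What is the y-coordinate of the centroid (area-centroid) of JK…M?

Apply the shoelace formula. First the cross-terms c_i = x_i·y_{i+1} − x_{i+1}·y_i:
  25, 85, 46, 119  ⇒  2A = 275, A = 137.5.
Then Σ (y_i + y_{i+1})·c_i = 1668, so ȳ = 1668 / (6·137.5) = 556/275.

556/275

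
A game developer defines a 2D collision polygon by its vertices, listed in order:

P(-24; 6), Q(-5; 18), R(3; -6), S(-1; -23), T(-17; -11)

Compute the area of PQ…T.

623.5

Σ = (-402) + (-24) + (-75) + (-380) + (-366) = -1247
Area = |Σ|/2 = 623.5.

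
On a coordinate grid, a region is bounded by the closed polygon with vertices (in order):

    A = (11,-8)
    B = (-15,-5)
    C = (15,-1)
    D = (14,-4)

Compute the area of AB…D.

99.5

Cross-terms: -175, 90, -46, -68  ⇒  Σ = -199
Area = |Σ|/2 = 99.5.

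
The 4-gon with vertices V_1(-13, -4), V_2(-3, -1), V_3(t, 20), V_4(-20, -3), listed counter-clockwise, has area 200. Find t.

-9

The doubled signed area Σ (x_i y_{i+1} − x_{i+1} y_i) is linear in t.
With t=0 it equals 382; the coefficient of t is -2 (from the two edges through V_3).
So -2·t + 382 = 2·200 = 400 ⇒ t = -9.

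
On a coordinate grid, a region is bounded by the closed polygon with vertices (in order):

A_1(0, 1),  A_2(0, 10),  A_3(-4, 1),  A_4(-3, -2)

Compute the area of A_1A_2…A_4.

Apply the shoelace (surveyor's) formula: 2A = Σ (x_i·y_{i+1} − x_{i+1}·y_i), indices taken mod 4.
Σ = (0) + (40) + (11) + (-3) = 48
Area = |Σ|/2 = 24.

24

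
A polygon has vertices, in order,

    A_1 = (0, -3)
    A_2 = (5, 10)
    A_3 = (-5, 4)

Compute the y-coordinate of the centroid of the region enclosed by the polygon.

Apply the surveyor's formula. First the cross-terms c_i = x_i·y_{i+1} − x_{i+1}·y_i:
  15, 70, 15  ⇒  2A = 100, A = 50.
Then Σ (y_i + y_{i+1})·c_i = 1100, so ȳ = 1100 / (6·50) = 11/3.

11/3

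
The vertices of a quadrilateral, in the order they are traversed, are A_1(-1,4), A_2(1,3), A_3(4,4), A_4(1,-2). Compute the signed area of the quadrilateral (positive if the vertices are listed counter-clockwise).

-12.5

Σ = (-7) + (-8) + (-12) + (2) = -25
Signed area = Σ/2 = -12.5 (negative ⇒ clockwise traversal).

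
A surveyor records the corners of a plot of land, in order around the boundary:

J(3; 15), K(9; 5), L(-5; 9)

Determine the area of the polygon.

J→K: (3)(5) − (9)(15) = -120
K→L: (9)(9) − (-5)(5) = 106
L→J: (-5)(15) − (3)(9) = -102
Σ = -116
Area = |Σ|/2 = 58.

58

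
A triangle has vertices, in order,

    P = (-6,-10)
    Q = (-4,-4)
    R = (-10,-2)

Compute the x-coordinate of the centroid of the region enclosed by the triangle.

Apply the surveyor's formula. First the cross-terms c_i = x_i·y_{i+1} − x_{i+1}·y_i:
  -16, -32, 88  ⇒  2A = 40, A = 20.
Then Σ (x_i + x_{i+1})·c_i = -800, so x̄ = -800 / (6·20) = -20/3.

-20/3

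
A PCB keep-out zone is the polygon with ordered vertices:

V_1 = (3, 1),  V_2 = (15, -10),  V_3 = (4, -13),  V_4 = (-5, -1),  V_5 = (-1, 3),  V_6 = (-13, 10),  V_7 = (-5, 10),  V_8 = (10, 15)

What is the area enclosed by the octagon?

273

Apply the shoelace formula: 2A = Σ (x_i·y_{i+1} − x_{i+1}·y_i), indices taken mod 8.
Cross-terms: -45, -155, -69, -16, 29, -80, -175, -35  ⇒  Σ = -546
Area = |Σ|/2 = 273.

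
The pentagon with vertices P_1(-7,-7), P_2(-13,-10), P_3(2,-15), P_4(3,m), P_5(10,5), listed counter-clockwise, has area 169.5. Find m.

The doubled signed area Σ (x_i y_{i+1} − x_{i+1} y_i) is linear in m.
With m=0 it equals 219; the coefficient of m is -8 (from the two edges through P_4).
So -8·m + 219 = 2·169.5 = 339 ⇒ m = -15.

-15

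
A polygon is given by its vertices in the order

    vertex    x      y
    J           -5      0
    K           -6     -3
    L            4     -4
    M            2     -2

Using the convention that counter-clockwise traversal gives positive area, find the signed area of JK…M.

20.5

Apply the shoelace formula: 2A = Σ (x_i·y_{i+1} − x_{i+1}·y_i), indices taken mod 4.
J→K: (-5)(-3) − (-6)(0) = 15
K→L: (-6)(-4) − (4)(-3) = 36
L→M: (4)(-2) − (2)(-4) = 0
M→J: (2)(0) − (-5)(-2) = -10
Σ = 41
Signed area = Σ/2 = 20.5 (positive ⇒ counter-clockwise traversal).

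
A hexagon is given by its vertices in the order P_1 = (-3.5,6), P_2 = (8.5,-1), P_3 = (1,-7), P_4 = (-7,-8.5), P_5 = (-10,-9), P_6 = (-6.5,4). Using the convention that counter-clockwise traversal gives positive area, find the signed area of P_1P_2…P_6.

-154.5

Apply the shoelace (surveyor's) formula: 2A = Σ (x_i·y_{i+1} − x_{i+1}·y_i), indices taken mod 6.
Σ = (-47.5) + (-58.5) + (-57.5) + (-22) + (-98.5) + (-25) = -309
Signed area = Σ/2 = -154.5 (negative ⇒ clockwise traversal).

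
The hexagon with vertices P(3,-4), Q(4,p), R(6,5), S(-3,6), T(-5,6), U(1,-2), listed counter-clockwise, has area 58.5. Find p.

The doubled signed area Σ (x_i y_{i+1} − x_{i+1} y_i) is linear in p.
With p=0 it equals 105; the coefficient of p is -3 (from the two edges through Q).
So -3·p + 105 = 2·58.5 = 117 ⇒ p = -4.

-4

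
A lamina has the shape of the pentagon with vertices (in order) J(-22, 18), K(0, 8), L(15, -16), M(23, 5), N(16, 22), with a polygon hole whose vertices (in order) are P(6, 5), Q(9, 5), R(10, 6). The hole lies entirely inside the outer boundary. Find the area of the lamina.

671

Outer boundary:
Apply the surveyor's formula: 2A = Σ (x_i·y_{i+1} − x_{i+1}·y_i), indices taken mod 5.
J→K: (-22)(8) − (0)(18) = -176
K→L: (0)(-16) − (15)(8) = -120
L→M: (15)(5) − (23)(-16) = 443
M→N: (23)(22) − (16)(5) = 426
N→J: (16)(18) − (-22)(22) = 772
Σ = 1345
Area = |Σ|/2 = 672.5.
Hole:
Apply Gauss's area formula: 2A = Σ (x_i·y_{i+1} − x_{i+1}·y_i), indices taken mod 3.
Σ = (-15) + (4) + (14) = 3
Area = |Σ|/2 = 1.5.
Net area = 672.5 − 1.5 = 671.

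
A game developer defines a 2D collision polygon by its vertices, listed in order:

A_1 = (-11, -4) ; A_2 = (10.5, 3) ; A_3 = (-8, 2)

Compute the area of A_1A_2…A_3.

54

Apply Gauss's area formula: 2A = Σ (x_i·y_{i+1} − x_{i+1}·y_i), indices taken mod 3.
Σ = (9) + (45) + (54) = 108
Area = |Σ|/2 = 54.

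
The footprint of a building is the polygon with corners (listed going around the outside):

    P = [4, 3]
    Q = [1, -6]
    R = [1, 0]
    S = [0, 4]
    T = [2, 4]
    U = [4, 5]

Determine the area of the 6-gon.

19.5

Apply the shoelace (surveyor's) formula: 2A = Σ (x_i·y_{i+1} − x_{i+1}·y_i), indices taken mod 6.
Cross-terms: -27, 6, 4, -8, -6, -8  ⇒  Σ = -39
Area = |Σ|/2 = 19.5.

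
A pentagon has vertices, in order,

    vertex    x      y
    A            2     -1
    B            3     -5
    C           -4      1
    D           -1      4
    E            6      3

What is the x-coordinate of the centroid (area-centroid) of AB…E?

Apply Gauss's area formula. First the cross-terms c_i = x_i·y_{i+1} − x_{i+1}·y_i:
  -7, -17, -15, -27, -12  ⇒  2A = -78, A = -39.
Then Σ (x_i + x_{i+1})·c_i = -174, so x̄ = -174 / (6·(-39)) = 29/39.

29/39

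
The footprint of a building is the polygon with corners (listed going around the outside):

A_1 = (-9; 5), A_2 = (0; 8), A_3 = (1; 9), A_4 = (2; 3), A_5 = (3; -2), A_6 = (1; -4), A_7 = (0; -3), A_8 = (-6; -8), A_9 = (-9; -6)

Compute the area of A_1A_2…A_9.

137

Σ = (-72) + (-8) + (-15) + (-13) + (-10) + (-3) + (-18) + (-36) + (-99) = -274
Area = |Σ|/2 = 137.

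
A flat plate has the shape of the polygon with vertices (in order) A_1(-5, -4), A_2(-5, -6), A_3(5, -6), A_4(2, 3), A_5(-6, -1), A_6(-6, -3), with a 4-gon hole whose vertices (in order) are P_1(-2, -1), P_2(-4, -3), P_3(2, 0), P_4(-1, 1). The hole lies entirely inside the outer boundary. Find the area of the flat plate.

Outer boundary:
Σ = (10) + (60) + (27) + (16) + (12) + (9) = 134
Area = |Σ|/2 = 67.
Hole:
P_1→P_2: (-2)(-3) − (-4)(-1) = 2
P_2→P_3: (-4)(0) − (2)(-3) = 6
P_3→P_4: (2)(1) − (-1)(0) = 2
P_4→P_1: (-1)(-1) − (-2)(1) = 3
Σ = 13
Area = |Σ|/2 = 6.5.
Net area = 67 − 6.5 = 60.5.

60.5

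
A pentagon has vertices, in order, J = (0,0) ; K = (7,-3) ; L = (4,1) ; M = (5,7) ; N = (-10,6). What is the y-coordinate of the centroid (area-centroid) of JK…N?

241/71

Apply the shoelace formula. First the cross-terms c_i = x_i·y_{i+1} − x_{i+1}·y_i:
  0, 19, 23, 100, 0  ⇒  2A = 142, A = 71.
Then Σ (y_i + y_{i+1})·c_i = 1446, so ȳ = 1446 / (6·71) = 241/71.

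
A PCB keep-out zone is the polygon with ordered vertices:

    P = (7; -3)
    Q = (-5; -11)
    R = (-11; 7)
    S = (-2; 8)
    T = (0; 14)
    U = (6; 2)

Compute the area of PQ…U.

Σ = (-92) + (-156) + (-74) + (-28) + (-84) + (-32) = -466
Area = |Σ|/2 = 233.

233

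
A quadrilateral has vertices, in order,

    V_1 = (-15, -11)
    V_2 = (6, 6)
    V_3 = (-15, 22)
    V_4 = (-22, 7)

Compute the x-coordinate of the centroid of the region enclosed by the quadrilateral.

Apply the shoelace (surveyor's) formula. First the cross-terms c_i = x_i·y_{i+1} − x_{i+1}·y_i:
  -24, 222, 379, 347  ⇒  2A = 924, A = 462.
Then Σ (x_i + x_{i+1})·c_i = -28644, so x̄ = -28644 / (6·462) = -31/3.

-31/3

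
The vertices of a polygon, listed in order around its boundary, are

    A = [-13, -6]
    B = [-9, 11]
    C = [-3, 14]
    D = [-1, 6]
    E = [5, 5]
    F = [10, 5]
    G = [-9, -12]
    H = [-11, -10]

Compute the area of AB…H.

Apply the shoelace (surveyor's) formula: 2A = Σ (x_i·y_{i+1} − x_{i+1}·y_i), indices taken mod 8.
Σ = (-197) + (-93) + (-4) + (-35) + (-25) + (-75) + (-42) + (-64) = -535
Area = |Σ|/2 = 267.5.

267.5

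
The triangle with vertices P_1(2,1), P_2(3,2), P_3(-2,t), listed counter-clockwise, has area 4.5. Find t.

The doubled signed area Σ (x_i y_{i+1} − x_{i+1} y_i) is linear in t.
With t=0 it equals 3; the coefficient of t is 1 (from the two edges through P_3).
So 1·t + 3 = 2·4.5 = 9 ⇒ t = 6.

6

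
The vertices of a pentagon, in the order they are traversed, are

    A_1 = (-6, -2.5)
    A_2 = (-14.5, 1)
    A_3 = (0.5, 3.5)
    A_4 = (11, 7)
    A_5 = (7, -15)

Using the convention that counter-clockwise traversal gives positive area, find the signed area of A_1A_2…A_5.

Apply Gauss's area formula: 2A = Σ (x_i·y_{i+1} − x_{i+1}·y_i), indices taken mod 5.
A_1→A_2: (-6)(1) − (-14.5)(-2.5) = -42.25
A_2→A_3: (-14.5)(3.5) − (0.5)(1) = -51.25
A_3→A_4: (0.5)(7) − (11)(3.5) = -35
A_4→A_5: (11)(-15) − (7)(7) = -214
A_5→A_1: (7)(-2.5) − (-6)(-15) = -107.5
Σ = -450
Signed area = Σ/2 = -225 (negative ⇒ clockwise traversal).

-225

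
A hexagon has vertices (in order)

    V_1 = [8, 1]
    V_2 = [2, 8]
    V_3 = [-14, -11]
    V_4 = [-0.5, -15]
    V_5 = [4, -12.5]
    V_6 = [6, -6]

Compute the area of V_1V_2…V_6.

Apply the shoelace (surveyor's) formula: 2A = Σ (x_i·y_{i+1} − x_{i+1}·y_i), indices taken mod 6.
Σ = (62) + (90) + (204.5) + (66.25) + (51) + (54) = 527.75
Area = |Σ|/2 = 263.875.

263.875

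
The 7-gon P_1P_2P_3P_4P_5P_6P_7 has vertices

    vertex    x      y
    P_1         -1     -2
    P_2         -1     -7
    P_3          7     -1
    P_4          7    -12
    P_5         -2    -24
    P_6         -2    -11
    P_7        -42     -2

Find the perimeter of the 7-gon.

|P_1P_2| = √((0)² + (-5)²) = √25 = 5
|P_2P_3| = √((8)² + (6)²) = √100 = 10
|P_3P_4| = √((0)² + (-11)²) = √121 = 11
|P_4P_5| = √((-9)² + (-12)²) = √225 = 15
|P_5P_6| = √((0)² + (13)²) = √169 = 13
|P_6P_7| = √((-40)² + (9)²) = √1681 = 41
|P_7P_1| = √((41)² + (0)²) = √1681 = 41
Perimeter = 5 + 10 + 11 + 15 + 13 + 41 + 41 = 136.

136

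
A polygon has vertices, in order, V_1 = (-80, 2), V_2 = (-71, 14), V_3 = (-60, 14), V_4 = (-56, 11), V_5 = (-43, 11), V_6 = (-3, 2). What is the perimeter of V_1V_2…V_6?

162

|V_1V_2| = √((9)² + (12)²) = √225 = 15
|V_2V_3| = √((11)² + (0)²) = √121 = 11
|V_3V_4| = √((4)² + (-3)²) = √25 = 5
|V_4V_5| = √((13)² + (0)²) = √169 = 13
|V_5V_6| = √((40)² + (-9)²) = √1681 = 41
|V_6V_1| = √((-77)² + (0)²) = √5929 = 77
Perimeter = 15 + 11 + 5 + 13 + 41 + 77 = 162.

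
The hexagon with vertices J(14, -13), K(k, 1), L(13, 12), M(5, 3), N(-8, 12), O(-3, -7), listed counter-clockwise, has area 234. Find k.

The doubled signed area Σ (x_i y_{i+1} − x_{i+1} y_i) is linear in k.
With k=0 it equals 293; the coefficient of k is 25 (from the two edges through K).
So 25·k + 293 = 2·234 = 468 ⇒ k = 7.

7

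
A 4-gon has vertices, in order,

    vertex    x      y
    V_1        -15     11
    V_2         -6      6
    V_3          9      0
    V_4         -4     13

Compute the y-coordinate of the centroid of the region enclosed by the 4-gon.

1471/190

Apply the surveyor's formula. First the cross-terms c_i = x_i·y_{i+1} − x_{i+1}·y_i:
  -24, -54, 117, 151  ⇒  2A = 190, A = 95.
Then Σ (y_i + y_{i+1})·c_i = 4413, so ȳ = 4413 / (6·95) = 1471/190.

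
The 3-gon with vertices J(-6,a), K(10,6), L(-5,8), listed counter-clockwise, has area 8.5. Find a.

7

The doubled signed area Σ (x_i y_{i+1} − x_{i+1} y_i) is linear in a.
With a=0 it equals 122; the coefficient of a is -15 (from the two edges through J).
So -15·a + 122 = 2·8.5 = 17 ⇒ a = 7.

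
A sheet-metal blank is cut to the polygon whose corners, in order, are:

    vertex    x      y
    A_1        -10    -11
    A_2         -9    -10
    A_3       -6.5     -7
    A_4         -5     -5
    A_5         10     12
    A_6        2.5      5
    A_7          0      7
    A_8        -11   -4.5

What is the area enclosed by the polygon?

88.5

Apply the shoelace formula: 2A = Σ (x_i·y_{i+1} − x_{i+1}·y_i), indices taken mod 8.
Σ = (1) + (-2) + (-2.5) + (-10) + (20) + (17.5) + (77) + (76) = 177
Area = |Σ|/2 = 88.5.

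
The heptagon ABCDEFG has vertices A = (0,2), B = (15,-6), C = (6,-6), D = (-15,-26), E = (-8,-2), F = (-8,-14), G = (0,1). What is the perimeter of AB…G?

110

|AB| = √((15)² + (-8)²) = √289 = 17
|BC| = √((-9)² + (0)²) = √81 = 9
|CD| = √((-21)² + (-20)²) = √841 = 29
|DE| = √((7)² + (24)²) = √625 = 25
|EF| = √((0)² + (-12)²) = √144 = 12
|FG| = √((8)² + (15)²) = √289 = 17
|GA| = √((0)² + (1)²) = √1 = 1
Perimeter = 17 + 9 + 29 + 25 + 12 + 17 + 1 = 110.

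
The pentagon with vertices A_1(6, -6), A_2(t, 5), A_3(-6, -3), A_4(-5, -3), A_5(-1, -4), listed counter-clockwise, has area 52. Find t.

-2

The doubled signed area Σ (x_i y_{i+1} − x_{i+1} y_i) is linear in t.
With t=0 it equals 110; the coefficient of t is 3 (from the two edges through A_2).
So 3·t + 110 = 2·52 = 104 ⇒ t = -2.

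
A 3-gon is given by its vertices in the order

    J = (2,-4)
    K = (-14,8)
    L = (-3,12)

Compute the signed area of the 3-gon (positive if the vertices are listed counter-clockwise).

-98

Apply the surveyor's formula: 2A = Σ (x_i·y_{i+1} − x_{i+1}·y_i), indices taken mod 3.
Σ = (-40) + (-144) + (-12) = -196
Signed area = Σ/2 = -98 (negative ⇒ clockwise traversal).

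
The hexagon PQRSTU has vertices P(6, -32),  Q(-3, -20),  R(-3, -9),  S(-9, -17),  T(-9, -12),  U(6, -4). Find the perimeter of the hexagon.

|PQ| = √((-9)² + (12)²) = √225 = 15
|QR| = √((0)² + (11)²) = √121 = 11
|RS| = √((-6)² + (-8)²) = √100 = 10
|ST| = √((0)² + (5)²) = √25 = 5
|TU| = √((15)² + (8)²) = √289 = 17
|UP| = √((0)² + (-28)²) = √784 = 28
Perimeter = 15 + 11 + 10 + 5 + 17 + 28 = 86.

86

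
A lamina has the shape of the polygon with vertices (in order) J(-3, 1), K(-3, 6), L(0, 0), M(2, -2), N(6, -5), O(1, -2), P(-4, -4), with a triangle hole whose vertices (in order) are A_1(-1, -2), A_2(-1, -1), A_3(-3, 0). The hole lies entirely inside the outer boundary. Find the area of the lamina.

Outer boundary:
J→K: (-3)(6) − (-3)(1) = -15
K→L: (-3)(0) − (0)(6) = 0
L→M: (0)(-2) − (2)(0) = 0
M→N: (2)(-5) − (6)(-2) = 2
N→O: (6)(-2) − (1)(-5) = -7
O→P: (1)(-4) − (-4)(-2) = -12
P→J: (-4)(1) − (-3)(-4) = -16
Σ = -48
Area = |Σ|/2 = 24.
Hole:
Apply the shoelace formula: 2A = Σ (x_i·y_{i+1} − x_{i+1}·y_i), indices taken mod 3.
Σ = (-1) + (-3) + (6) = 2
Area = |Σ|/2 = 1.
Net area = 24 − 1 = 23.

23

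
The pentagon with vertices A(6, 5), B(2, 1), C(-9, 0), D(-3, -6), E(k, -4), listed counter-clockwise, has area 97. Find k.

9

The doubled signed area Σ (x_i y_{i+1} − x_{i+1} y_i) is linear in k.
With k=0 it equals 95; the coefficient of k is 11 (from the two edges through E).
So 11·k + 95 = 2·97 = 194 ⇒ k = 9.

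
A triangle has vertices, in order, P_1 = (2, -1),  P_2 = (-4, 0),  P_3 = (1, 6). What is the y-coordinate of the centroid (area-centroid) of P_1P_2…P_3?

5/3

Apply Gauss's area formula. First the cross-terms c_i = x_i·y_{i+1} − x_{i+1}·y_i:
  -4, -24, -13  ⇒  2A = -41, A = -20.5.
Then Σ (y_i + y_{i+1})·c_i = -205, so ȳ = -205 / (6·(-20.5)) = 5/3.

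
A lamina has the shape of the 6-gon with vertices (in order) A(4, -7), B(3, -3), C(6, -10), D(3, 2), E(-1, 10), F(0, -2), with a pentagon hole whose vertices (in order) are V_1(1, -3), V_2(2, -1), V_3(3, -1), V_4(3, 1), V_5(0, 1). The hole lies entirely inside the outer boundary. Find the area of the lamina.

33.5

Outer boundary:
Apply Gauss's area formula: 2A = Σ (x_i·y_{i+1} − x_{i+1}·y_i), indices taken mod 6.
A→B: (4)(-3) − (3)(-7) = 9
B→C: (3)(-10) − (6)(-3) = -12
C→D: (6)(2) − (3)(-10) = 42
D→E: (3)(10) − (-1)(2) = 32
E→F: (-1)(-2) − (0)(10) = 2
F→A: (0)(-7) − (4)(-2) = 8
Σ = 81
Area = |Σ|/2 = 40.5.
Hole:
Apply the shoelace (surveyor's) formula: 2A = Σ (x_i·y_{i+1} − x_{i+1}·y_i), indices taken mod 5.
Cross-terms: 5, 1, 6, 3, -1  ⇒  Σ = 14
Area = |Σ|/2 = 7.
Net area = 40.5 − 7 = 33.5.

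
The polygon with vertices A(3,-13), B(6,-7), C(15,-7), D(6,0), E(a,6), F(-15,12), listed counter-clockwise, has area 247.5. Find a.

4

Write out the shoelace sum; only the two edges meeting at E involve a:
2·Area = [(6·6 − a·0) + (a·12 − (-15)·6)] + 321
       = 12·a + 447 = 495
⇒ a = 4.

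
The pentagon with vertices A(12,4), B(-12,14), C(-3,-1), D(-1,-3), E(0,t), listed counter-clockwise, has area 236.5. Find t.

Write out the shoelace sum; only the two edges meeting at E involve t:
2·Area = [((-1)·t − 0·(-3)) + (0·4 − 12·t)] + 278
       = -13·t + 278 = 473
⇒ t = -15.

-15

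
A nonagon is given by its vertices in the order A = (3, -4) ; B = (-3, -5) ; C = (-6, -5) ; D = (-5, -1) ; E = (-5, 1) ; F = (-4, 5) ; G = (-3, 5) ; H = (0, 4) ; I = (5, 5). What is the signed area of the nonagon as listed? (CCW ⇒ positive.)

-82

Apply the surveyor's formula: 2A = Σ (x_i·y_{i+1} − x_{i+1}·y_i), indices taken mod 9.
Σ = (-27) + (-15) + (-19) + (-10) + (-21) + (-5) + (-12) + (-20) + (-35) = -164
Signed area = Σ/2 = -82 (negative ⇒ clockwise traversal).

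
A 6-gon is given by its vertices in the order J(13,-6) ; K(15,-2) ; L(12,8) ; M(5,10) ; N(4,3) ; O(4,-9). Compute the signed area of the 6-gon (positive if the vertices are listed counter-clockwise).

154

Apply the shoelace (surveyor's) formula: 2A = Σ (x_i·y_{i+1} − x_{i+1}·y_i), indices taken mod 6.
J→K: (13)(-2) − (15)(-6) = 64
K→L: (15)(8) − (12)(-2) = 144
L→M: (12)(10) − (5)(8) = 80
M→N: (5)(3) − (4)(10) = -25
N→O: (4)(-9) − (4)(3) = -48
O→J: (4)(-6) − (13)(-9) = 93
Σ = 308
Signed area = Σ/2 = 154 (positive ⇒ counter-clockwise traversal).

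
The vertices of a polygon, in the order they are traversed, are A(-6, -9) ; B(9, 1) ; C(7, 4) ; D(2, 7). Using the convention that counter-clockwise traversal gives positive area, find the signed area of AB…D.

Apply Gauss's area formula: 2A = Σ (x_i·y_{i+1} − x_{i+1}·y_i), indices taken mod 4.
Σ = (75) + (29) + (41) + (24) = 169
Signed area = Σ/2 = 84.5 (positive ⇒ counter-clockwise traversal).

84.5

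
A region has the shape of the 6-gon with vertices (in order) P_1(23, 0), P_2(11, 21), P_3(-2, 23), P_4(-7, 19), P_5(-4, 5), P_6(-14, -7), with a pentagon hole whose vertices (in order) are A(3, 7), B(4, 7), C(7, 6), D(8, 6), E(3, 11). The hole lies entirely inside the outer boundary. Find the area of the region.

Outer boundary:
Apply the surveyor's formula: 2A = Σ (x_i·y_{i+1} − x_{i+1}·y_i), indices taken mod 6.
Cross-terms: 483, 295, 123, 41, 98, 161  ⇒  Σ = 1201
Area = |Σ|/2 = 600.5.
Hole:
Cross-terms: -7, -25, -6, 70, -12  ⇒  Σ = 20
Area = |Σ|/2 = 10.
Net area = 600.5 − 10 = 590.5.

590.5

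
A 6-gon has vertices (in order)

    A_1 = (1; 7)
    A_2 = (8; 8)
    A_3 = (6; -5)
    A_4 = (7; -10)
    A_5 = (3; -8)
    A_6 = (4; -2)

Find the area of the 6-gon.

Apply Gauss's area formula: 2A = Σ (x_i·y_{i+1} − x_{i+1}·y_i), indices taken mod 6.
Σ = (-48) + (-88) + (-25) + (-26) + (26) + (30) = -131
Area = |Σ|/2 = 65.5.

65.5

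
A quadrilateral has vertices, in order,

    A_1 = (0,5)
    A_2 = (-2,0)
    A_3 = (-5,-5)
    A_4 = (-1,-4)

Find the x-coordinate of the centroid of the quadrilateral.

Apply the surveyor's formula. First the cross-terms c_i = x_i·y_{i+1} − x_{i+1}·y_i:
  10, 10, 15, -5  ⇒  2A = 30, A = 15.
Then Σ (x_i + x_{i+1})·c_i = -175, so x̄ = -175 / (6·15) = -35/18.

-35/18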